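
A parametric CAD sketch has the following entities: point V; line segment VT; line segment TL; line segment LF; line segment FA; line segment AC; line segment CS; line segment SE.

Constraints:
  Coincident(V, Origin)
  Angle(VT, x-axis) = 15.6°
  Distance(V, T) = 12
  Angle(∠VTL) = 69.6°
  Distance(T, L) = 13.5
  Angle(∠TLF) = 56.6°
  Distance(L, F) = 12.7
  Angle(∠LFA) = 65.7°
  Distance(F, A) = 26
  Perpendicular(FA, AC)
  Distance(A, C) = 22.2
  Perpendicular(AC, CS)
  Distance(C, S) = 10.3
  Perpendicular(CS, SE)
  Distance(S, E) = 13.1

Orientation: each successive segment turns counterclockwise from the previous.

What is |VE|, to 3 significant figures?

18.8

V is at the origin; VT runs at 15.6° with length 12.0, so T = (11.6, 3.23). ∠VTL = 69.6° gives TL at 126° from the x-axis; with |TL| = 13.5, L = (3.62, 14.1). ∠TLF = 56.6° gives LF at -111° from the x-axis; with |LF| = 12.7, F = (-0.846, 2.26). ∠LFA = 65.7° gives FA at 3.70° from the x-axis; with |FA| = 26.0, A = (25.1, 3.94). FA is perpendicular to AC, so AC runs at 93.7°; with |AC| = 22.2, C = (23.7, 26.1). AC ⟂ CS, so CS runs at -176°; with |CS| = 10.3, S = (13.4, 25.4). CS ⟂ SE, so SE runs at -86.3°; with |SE| = 13.1, E = (14.2, 12.4). Then |VE| = |E − V| = 18.8.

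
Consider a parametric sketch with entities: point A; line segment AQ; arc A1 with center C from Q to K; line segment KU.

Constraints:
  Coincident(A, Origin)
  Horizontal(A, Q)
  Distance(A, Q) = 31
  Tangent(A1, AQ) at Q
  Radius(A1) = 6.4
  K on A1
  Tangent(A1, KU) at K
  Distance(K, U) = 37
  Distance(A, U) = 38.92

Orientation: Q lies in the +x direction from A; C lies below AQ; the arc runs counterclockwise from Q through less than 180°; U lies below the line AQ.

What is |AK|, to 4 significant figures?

25.44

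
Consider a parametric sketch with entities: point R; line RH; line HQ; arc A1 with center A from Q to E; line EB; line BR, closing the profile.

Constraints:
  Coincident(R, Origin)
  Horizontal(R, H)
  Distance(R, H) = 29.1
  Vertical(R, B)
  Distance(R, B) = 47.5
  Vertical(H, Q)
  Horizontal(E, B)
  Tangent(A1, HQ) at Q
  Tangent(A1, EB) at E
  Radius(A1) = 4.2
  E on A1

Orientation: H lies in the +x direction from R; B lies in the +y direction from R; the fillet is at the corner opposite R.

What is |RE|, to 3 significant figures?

53.6

R is at the origin; R and H share the same y with |RH| = 29.1 and H on the +x side, so H = (29.1, 0.00). RB is vertical with |RB| = 47.5 and B on the +y side, so B = (0.00, 47.5). The virtual corner opposite R is at (29.1, 47.5). A1 meets HQ tangentially, so AQ is at right angles to HQ and A1 meets EB tangentially, so AE is at right angles to EB, with radius 4.2, so the center A sits 4.2 in from both sides at A = (24.9, 43.3). That places the tangent points at Q = (29.1, 43.3) on HQ and E = (24.9, 47.5) on EB. Then |RE| = |E − R| = 53.6.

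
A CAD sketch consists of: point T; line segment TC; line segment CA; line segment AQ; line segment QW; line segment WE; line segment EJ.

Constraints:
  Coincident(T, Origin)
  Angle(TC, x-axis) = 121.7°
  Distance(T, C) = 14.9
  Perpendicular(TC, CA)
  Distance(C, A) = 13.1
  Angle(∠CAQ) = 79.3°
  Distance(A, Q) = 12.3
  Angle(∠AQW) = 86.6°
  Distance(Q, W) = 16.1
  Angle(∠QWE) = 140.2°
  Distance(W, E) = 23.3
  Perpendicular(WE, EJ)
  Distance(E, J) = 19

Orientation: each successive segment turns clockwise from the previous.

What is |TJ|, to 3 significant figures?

36.9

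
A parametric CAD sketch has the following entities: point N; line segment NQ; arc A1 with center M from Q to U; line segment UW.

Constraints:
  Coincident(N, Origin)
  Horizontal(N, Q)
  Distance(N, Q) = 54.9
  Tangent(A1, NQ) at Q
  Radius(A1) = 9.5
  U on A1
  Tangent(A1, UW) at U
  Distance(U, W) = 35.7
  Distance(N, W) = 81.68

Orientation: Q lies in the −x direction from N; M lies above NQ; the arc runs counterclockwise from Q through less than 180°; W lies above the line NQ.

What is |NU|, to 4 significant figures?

49.76

N is at the origin; N and Q share the same y with |NQ| = 54.9 and Q on the −x side, so Q = (-54.90, 0.000). The tangent condition forces MQ to be normal to NQ, so M = Q + (0, 9.5) = (-54.90, 9.500). Since MU ⟂ UW (tangency), |MW| = √(9.5² + 35.7²) = 36.94 regardless of where U sits on A1. So W lies on both circle(N, 81.68) and circle(M, 36.94); the above-NQ intersection is W = (-69.06, 43.62). U is the foot of the tangent from W: U = (-47.36, 15.27).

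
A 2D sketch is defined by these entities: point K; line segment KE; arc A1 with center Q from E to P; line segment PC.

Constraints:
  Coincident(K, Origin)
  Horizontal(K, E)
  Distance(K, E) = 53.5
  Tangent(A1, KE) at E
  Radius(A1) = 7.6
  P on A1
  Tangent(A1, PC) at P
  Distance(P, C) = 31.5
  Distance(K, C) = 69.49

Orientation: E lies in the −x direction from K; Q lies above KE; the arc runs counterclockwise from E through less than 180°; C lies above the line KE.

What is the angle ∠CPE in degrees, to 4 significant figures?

125.2°

K is at the origin; KE is horizontal with |KE| = 53.5 and E on the −x side, so E = (-53.50, 0.000). Tangency of A1 to KE means the radius QE is perpendicular to KE, so Q = E + (0, 7.6) = (-53.50, 7.600). Since QP ⟂ PC (tangency), |QC| = √(7.6² + 31.5²) = 32.40 regardless of where P sits on A1. So C lies on both circle(K, 69.49) and circle(Q, 32.40); the above-KE intersection is C = (-56.95, 39.82). P is the foot of the tangent from C: P = (-46.34, 10.16).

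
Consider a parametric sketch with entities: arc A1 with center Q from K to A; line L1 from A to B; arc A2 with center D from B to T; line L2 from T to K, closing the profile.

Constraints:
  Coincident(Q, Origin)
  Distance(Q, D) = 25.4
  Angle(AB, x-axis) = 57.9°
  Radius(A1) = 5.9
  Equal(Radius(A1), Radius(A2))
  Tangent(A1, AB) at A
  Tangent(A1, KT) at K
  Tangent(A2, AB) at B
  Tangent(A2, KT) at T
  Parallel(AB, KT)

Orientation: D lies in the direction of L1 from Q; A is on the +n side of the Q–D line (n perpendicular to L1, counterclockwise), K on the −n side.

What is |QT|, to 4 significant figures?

26.08

The slot axis is L1's direction at 57.9°, so u = (cos 57.9°, sin 57.9°) = (0.5314, 0.8471) and n = (−sin 57.9°, cos 57.9°) = (-0.8471, 0.5314). Q is at the origin and D lies 25.4 along u from Q, so D = 25.4·u = (13.50, 21.52). Tangency of A1 to both parallel lines with radius 5.9 puts A and K at Q ± 5.9·n: A = (-4.998, 3.135), K = (4.998, -3.135). Equal radii place B and T the same way about D: B = D + 5.9·n = (8.500, 24.65), T = D − 5.9·n = (18.50, 18.38). Then |QT| = |T − Q| = 26.08.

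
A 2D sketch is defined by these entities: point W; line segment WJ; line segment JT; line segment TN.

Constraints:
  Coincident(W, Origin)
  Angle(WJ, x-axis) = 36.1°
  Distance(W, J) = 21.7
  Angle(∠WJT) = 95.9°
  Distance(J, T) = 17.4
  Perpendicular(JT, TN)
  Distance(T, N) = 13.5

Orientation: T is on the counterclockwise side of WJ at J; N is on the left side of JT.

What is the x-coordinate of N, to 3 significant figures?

-2.89

∠WJT = 95.9°, so JT runs at 36.1° + (180° − 95.9°) = 120° from the x-axis; with |JT| = 17.4, T = J + 17.4·(cos 120°, sin 120°) = (8.78, 27.8). The perpendicularity gives TN at right angles to JT; with |TN| = 13.5 on the left of JT, N = T + 13.5·(-0.864, -0.503) = (-2.89, 21.0). So N.x = -2.89.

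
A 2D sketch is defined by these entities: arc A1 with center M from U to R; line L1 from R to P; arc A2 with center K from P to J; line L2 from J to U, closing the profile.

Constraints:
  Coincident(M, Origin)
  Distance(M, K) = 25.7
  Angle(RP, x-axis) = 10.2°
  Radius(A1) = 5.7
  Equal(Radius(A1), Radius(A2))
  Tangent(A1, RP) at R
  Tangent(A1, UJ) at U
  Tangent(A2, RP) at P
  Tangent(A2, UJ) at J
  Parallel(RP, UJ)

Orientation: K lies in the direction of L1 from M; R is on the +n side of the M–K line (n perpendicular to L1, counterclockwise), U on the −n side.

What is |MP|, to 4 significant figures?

26.32

Tangency of A1 to both parallel lines with radius 5.7 puts R and U at M ± 5.7·n: R = (-1.009, 5.610), U = (1.009, -5.610). Equal radii place P and J the same way about K: P = K + 5.7·n = (24.28, 10.16), J = K − 5.7·n = (26.30, -1.059). Then |MP| = |P − M| = 26.32.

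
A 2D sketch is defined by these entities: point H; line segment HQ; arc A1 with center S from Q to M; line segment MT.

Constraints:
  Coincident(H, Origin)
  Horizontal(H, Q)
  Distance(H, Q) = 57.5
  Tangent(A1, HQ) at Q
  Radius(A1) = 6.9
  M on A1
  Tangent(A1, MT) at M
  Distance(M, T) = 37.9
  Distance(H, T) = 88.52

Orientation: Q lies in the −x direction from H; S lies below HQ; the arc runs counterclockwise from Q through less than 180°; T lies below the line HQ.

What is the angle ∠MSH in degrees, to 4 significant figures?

148.1°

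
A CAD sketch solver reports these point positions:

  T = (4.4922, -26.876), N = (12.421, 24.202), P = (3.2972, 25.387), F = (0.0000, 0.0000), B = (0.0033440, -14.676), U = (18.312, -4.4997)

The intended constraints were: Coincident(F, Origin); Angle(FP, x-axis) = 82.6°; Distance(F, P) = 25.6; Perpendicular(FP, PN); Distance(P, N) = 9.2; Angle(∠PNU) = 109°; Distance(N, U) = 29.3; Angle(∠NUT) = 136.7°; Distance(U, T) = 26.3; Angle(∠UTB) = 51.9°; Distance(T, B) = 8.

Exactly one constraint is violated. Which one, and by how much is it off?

Distance(T, B) = 8 — off by 5.00.

F = (0.00, 0.00) ✓; FP at 82.60° ✓; |FP| = 25.60 ✓; ∠(FP, PN) = 90.00° ✓; |PN| = 9.200 ✓; ∠PNU = 109.0° ✓; |NU| = 29.30 ✓; ∠NUT = 136.7° ✓; |UT| = 26.30 ✓; ∠UTB = 51.90° ✓; |TB| = 13.00 ✗.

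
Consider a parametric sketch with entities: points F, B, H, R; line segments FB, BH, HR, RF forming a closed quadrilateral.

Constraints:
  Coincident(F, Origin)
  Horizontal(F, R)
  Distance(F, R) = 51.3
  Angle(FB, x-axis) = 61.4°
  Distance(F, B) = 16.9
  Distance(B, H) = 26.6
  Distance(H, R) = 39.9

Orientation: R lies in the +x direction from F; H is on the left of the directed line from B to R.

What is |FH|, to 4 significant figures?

42.87

Checks: F.y = 0.00, R.y = 0.00 ✓; |BH| = 26.60 ✓; |HR| = 39.90 ✓.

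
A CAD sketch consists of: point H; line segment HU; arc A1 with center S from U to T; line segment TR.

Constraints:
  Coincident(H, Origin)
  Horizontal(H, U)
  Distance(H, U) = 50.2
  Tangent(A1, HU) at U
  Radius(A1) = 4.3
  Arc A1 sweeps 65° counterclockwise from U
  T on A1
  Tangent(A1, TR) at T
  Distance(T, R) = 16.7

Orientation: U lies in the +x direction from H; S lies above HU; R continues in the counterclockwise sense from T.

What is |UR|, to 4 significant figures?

20.75

H is at the origin; HU is horizontal with |HU| = 50.2 and U on the +x side, so U = (50.20, 0.000). The tangent condition forces SU to be normal to HU, so S = U + (0, 4.3) = (50.20, 4.300). On A1, U sits at bearing -90° from S; a 65° counterclockwise sweep puts T at bearing -25°, so T = S + 4.3·(cos -25°, sin -25°) = (54.10, 2.483). Tangency of A1 to TR means the radius ST is perpendicular to TR, so TR runs along (−sin -25°, cos -25°); with |TR| = 16.7, R = (61.15, 17.62). Then |UR| = |R − U| = 20.75.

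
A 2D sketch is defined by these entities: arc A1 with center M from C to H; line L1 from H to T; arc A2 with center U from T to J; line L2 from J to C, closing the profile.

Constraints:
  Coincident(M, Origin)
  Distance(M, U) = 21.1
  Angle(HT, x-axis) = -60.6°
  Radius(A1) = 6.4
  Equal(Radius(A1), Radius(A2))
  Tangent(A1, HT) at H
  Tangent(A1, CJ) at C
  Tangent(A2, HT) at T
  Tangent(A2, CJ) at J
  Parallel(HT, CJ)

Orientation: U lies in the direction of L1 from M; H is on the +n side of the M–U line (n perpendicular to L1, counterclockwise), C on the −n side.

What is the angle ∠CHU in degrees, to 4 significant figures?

73.13°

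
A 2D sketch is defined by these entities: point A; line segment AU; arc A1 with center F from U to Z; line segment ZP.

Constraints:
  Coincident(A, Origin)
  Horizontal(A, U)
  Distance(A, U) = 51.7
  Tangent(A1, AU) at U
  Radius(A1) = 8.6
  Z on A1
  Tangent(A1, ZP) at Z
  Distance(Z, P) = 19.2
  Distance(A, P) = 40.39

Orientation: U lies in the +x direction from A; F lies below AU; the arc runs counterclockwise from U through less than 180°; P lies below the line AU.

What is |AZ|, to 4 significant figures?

44.48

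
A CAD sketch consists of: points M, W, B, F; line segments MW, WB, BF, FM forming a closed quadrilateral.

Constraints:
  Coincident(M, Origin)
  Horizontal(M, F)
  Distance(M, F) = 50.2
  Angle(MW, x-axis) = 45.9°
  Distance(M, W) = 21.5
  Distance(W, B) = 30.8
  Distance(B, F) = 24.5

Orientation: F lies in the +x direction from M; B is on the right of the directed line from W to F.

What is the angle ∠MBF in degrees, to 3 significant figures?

128°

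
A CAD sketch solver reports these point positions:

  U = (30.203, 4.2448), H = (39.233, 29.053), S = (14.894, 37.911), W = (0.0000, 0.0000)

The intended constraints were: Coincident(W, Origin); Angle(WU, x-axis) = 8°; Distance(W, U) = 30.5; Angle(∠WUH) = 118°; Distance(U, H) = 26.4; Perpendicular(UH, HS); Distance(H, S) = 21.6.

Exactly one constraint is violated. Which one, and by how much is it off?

Distance(H, S) = 21.6 — off by 4.30.

W = (0.00, 0.00) ✓; WU at 8.000° ✓; |WU| = 30.50 ✓; ∠WUH = 118.0° ✓; |UH| = 26.40 ✓; ∠(UH, HS) = 90.00° ✓; |HS| = 25.90 ✗.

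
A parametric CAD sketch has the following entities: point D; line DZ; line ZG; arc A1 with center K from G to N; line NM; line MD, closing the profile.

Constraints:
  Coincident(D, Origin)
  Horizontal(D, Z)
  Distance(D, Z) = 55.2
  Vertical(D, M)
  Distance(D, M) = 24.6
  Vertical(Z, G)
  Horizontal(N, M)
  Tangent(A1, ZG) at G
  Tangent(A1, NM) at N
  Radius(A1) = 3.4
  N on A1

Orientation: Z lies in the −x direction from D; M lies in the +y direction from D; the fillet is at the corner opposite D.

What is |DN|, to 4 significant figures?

57.34

D is at the origin; DZ is horizontal with |DZ| = 55.2 and Z on the −x side, so Z = (-55.20, 0.000). DM is vertical with |DM| = 24.6 and M on the +y side, so M = (0.000, 24.60). The virtual corner opposite D is at (-55.20, 24.60). The tangent condition forces KG to be normal to ZG and A1 meets NM tangentially, so KN is at right angles to NM, with radius 3.4, so the center K sits 3.4 in from both sides at K = (-51.80, 21.20). That places the tangent points at G = (-55.20, 21.20) on ZG and N = (-51.80, 24.60) on NM. Then |DN| = |N − D| = 57.34.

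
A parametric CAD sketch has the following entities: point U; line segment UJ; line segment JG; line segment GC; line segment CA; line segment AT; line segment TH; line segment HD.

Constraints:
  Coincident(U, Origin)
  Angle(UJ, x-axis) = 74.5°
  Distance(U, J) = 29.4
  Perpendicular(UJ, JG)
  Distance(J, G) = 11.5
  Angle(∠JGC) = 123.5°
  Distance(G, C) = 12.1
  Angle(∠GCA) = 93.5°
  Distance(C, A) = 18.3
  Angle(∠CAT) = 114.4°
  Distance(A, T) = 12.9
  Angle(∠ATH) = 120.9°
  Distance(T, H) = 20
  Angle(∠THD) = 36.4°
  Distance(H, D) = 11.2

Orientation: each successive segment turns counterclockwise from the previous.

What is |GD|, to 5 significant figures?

13.572

U is at the origin; UJ runs at 74.5° with length 29.4, so J = (7.8568, 28.331). UJ is perpendicular to JG, so JG runs at 164.50°; with |JG| = 11.5, G = (-3.2249, 31.404). ∠JGC = 123.5° gives GC at -139.00° from the x-axis; with |GC| = 12.1, C = (-12.357, 23.466). ∠GCA = 93.5° gives CA at -52.500° from the x-axis; with |CA| = 18.3, A = (-1.2166, 8.9473). ∠CAT = 114.4° gives AT at 13.100° from the x-axis; with |AT| = 12.9, T = (11.348, 11.871). ∠ATH = 120.9° gives TH at 72.200° from the x-axis; with |TH| = 20.0, H = (17.462, 30.914). ∠THD = 36.4° gives HD at -144.20° from the x-axis; with |HD| = 11.2, D = (8.3777, 24.362). Then |GD| = |D − G| = 13.572.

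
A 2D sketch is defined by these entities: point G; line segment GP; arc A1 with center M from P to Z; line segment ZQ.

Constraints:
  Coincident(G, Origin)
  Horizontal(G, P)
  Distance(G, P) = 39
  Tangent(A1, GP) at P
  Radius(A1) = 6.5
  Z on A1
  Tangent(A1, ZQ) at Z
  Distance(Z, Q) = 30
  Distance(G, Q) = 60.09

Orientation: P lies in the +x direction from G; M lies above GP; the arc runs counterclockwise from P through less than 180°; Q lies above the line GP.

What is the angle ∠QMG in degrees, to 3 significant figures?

117°

G is at the origin; GP is horizontal with |GP| = 39.0 and P on the +x side, so P = (39.0, 0.00). The tangent condition forces MP to be normal to GP, so M = P + (0, 6.5) = (39.0, 6.50). Since MZ ⟂ ZQ (tangency), |MQ| = √(6.5² + 30.0²) = 30.7 regardless of where Z sits on A1. So Q lies on both circle(G, 60.09) and circle(M, 30.7); the above-GP intersection is Q = (48.3, 35.8). Z is the foot of the tangent from Q: Z = (45.5, 5.89).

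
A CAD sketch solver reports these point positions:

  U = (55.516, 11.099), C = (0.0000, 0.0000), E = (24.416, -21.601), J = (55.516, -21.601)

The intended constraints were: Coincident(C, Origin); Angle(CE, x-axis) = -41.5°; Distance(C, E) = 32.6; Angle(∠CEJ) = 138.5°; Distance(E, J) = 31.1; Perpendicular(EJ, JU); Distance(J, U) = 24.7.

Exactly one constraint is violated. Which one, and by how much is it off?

Distance(J, U) = 24.7 — off by 8.00.

C = (0.00, 0.00) ✓; CE at -41.50° ✓; |CE| = 32.60 ✓; ∠CEJ = 138.5° ✓; |EJ| = 31.10 ✓; ∠(EJ, JU) = 90.00° ✓; |JU| = 32.70 ✗.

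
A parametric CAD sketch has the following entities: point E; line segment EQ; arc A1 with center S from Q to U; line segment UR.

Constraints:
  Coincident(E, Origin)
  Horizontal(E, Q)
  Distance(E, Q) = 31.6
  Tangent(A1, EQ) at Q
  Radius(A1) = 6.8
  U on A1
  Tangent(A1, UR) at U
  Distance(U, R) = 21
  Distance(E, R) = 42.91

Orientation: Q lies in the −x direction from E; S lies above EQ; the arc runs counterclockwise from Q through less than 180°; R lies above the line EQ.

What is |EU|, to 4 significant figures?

26.69

E is at the origin; EQ is horizontal with |EQ| = 31.6 and Q on the −x side, so Q = (-31.60, 0.000). A1 meets EQ tangentially, so SQ is at right angles to EQ, so S = Q + (0, 6.8) = (-31.60, 6.800). Since SU ⟂ UR (tangency), |SR| = √(6.8² + 21.0²) = 22.07 regardless of where U sits on A1. So R lies on both circle(E, 42.91) and circle(S, 22.07); the above-EQ intersection is R = (-31.74, 28.87). U is the foot of the tangent from R: U = (-25.14, 8.937).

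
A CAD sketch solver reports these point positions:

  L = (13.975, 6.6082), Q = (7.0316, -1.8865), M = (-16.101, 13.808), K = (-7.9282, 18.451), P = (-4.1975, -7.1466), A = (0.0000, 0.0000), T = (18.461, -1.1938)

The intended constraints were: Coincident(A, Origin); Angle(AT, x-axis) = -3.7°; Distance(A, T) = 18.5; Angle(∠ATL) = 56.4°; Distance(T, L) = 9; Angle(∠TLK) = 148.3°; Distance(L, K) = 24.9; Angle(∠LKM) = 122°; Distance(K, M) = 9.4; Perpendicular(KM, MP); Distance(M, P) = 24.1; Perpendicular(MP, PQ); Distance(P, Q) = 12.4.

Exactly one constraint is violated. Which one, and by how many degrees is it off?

Perpendicular(MP, PQ) — off by 4.50°.

A = (0.00, 0.00) ✓; AT at -3.700° ✓; |AT| = 18.50 ✓; ∠ATL = 56.40° ✓; |TL| = 9.000 ✓; ∠TLK = 148.3° ✓; |LK| = 24.90 ✓; ∠LKM = 122.0° ✓; |KM| = 9.400 ✓; ∠(KM, MP) = 90.00° ✓; |MP| = 24.10 ✓; ∠(MP, PQ) = 85.50° ✗; |PQ| = 12.40 ✓.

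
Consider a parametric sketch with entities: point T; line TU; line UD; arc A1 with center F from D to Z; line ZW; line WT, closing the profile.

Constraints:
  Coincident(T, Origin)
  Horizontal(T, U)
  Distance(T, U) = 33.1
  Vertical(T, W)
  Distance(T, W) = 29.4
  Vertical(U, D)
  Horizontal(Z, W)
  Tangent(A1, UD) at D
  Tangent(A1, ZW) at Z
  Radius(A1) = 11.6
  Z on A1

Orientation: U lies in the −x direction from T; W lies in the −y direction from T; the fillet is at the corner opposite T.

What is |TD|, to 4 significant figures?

37.58

T is at the origin; TU is horizontal with |TU| = 33.1 and U on the −x side, so U = (-33.10, 0.000). TW is vertical with |TW| = 29.4 and W on the −y side, so W = (0.000, -29.40). The virtual corner opposite T is at (-33.10, -29.40). A1 meets UD tangentially, so FD is at right angles to UD and the tangent condition forces FZ to be normal to ZW, with radius 11.6, so the center F sits 11.6 in from both sides at F = (-21.50, -17.80). That places the tangent points at D = (-33.10, -17.80) on UD and Z = (-21.50, -29.40) on ZW. Then |TD| = |D − T| = 37.58.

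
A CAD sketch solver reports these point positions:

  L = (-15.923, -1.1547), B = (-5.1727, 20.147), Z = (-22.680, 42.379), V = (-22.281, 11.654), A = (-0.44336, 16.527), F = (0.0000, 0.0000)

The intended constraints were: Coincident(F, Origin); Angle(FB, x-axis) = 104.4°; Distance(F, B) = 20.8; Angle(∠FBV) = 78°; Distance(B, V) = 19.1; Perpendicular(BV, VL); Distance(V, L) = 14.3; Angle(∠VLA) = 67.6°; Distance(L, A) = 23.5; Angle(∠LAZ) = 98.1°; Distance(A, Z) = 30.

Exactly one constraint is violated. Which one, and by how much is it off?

Distance(A, Z) = 30 — off by 4.10.

F = (0.00, 0.00) ✓; FB at 104.4° ✓; |FB| = 20.80 ✓; ∠FBV = 78.00° ✓; |BV| = 19.10 ✓; ∠(BV, VL) = 90.00° ✓; |VL| = 14.30 ✓; ∠VLA = 67.60° ✓; |LA| = 23.50 ✓; ∠LAZ = 98.10° ✓; |AZ| = 34.10 ✗.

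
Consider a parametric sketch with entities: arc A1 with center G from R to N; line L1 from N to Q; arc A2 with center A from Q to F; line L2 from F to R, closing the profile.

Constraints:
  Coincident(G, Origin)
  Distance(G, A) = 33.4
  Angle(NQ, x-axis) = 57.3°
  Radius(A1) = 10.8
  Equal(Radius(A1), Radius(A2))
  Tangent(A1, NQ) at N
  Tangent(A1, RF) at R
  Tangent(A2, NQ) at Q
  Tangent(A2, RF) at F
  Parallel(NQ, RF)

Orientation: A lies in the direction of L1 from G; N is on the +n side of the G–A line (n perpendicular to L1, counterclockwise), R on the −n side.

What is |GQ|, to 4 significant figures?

35.10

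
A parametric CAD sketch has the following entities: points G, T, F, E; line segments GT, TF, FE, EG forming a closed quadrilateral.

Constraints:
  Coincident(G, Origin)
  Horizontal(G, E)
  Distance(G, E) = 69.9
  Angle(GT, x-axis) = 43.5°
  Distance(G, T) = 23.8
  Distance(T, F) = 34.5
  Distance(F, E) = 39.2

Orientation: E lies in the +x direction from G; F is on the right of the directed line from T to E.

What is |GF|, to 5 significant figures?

36.216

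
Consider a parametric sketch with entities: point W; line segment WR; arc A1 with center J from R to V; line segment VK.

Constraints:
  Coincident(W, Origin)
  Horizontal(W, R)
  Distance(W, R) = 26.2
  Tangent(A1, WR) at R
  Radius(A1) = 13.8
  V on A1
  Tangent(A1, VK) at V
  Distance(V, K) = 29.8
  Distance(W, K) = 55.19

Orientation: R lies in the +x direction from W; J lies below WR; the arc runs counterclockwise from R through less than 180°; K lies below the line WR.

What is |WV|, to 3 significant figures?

25.4

W is at the origin; WR is horizontal with |WR| = 26.2 and R on the +x side, so R = (26.2, 0.00). Since A1 is tangent to WR there, JR ⟂ WR, so J = R + (0, -13.8) = (26.2, -13.8). Since JV ⟂ VK (tangency), |JK| = √(13.8² + 29.8²) = 32.8 regardless of where V sits on A1. So K lies on both circle(W, 55.19) and circle(J, 32.8); the below-WR intersection is K = (29.8, -46.4). V is the foot of the tangent from K: V = (14.4, -20.9).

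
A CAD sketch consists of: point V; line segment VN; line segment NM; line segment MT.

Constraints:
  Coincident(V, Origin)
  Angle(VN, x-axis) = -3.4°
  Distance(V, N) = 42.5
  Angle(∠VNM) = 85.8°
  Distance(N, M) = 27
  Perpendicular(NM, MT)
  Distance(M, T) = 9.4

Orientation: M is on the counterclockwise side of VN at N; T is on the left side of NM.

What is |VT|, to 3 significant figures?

40.7

∠VNM = 85.8°, so NM runs at -3.4° + (180° − 85.8°) = 90.8° from the x-axis; with |NM| = 27.0, M = N + 27.0·(cos 90.8°, sin 90.8°) = (42.0, 24.5). NM ⟂ MT; with |MT| = 9.4 on the left of NM, T = M + 9.4·(-1.00, -0.0140) = (32.6, 24.3). Then |VT| = |T − V| = 40.7.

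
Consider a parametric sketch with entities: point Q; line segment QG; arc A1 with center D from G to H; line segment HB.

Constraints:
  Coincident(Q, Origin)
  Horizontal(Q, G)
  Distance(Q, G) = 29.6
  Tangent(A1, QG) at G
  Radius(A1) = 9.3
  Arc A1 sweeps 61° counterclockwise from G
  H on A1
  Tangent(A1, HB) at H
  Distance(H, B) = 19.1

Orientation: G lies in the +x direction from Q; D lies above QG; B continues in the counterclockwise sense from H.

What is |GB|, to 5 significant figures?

27.652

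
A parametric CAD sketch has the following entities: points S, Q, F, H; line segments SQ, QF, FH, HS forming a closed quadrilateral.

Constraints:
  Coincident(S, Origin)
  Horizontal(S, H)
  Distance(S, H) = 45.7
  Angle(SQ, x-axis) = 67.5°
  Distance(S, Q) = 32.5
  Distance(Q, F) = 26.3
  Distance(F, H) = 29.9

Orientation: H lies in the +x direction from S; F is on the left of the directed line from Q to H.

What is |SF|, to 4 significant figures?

48.42

Checks: |QF| = 26.30 ✓; |FH| = 29.90 ✓.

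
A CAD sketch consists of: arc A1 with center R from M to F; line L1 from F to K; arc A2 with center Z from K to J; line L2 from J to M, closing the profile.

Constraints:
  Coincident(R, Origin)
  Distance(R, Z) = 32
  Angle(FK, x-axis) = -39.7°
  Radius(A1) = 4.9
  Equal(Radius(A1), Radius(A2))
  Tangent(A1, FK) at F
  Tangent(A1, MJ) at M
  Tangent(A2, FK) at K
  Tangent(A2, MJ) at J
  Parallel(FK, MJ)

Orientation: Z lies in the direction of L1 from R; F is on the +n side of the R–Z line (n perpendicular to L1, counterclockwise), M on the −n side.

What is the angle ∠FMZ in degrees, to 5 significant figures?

81.294°

The slot axis is L1's direction at -39.7°, so u = (cos -39.7°, sin -39.7°) = (0.76940, -0.63877) and n = (−sin -39.7°, cos -39.7°) = (0.63877, 0.76940). R is at the origin and Z lies 32.0 along u from R, so Z = 32.0·u = (24.621, -20.441). Tangency of A1 to both parallel lines with radius 4.9 puts F and M at R ± 4.9·n: F = (3.1300, 3.7701), M = (-3.1300, -3.7701). Then cos ∠FMZ = MF·MZ / (|MF||MZ|), giving 81.294°.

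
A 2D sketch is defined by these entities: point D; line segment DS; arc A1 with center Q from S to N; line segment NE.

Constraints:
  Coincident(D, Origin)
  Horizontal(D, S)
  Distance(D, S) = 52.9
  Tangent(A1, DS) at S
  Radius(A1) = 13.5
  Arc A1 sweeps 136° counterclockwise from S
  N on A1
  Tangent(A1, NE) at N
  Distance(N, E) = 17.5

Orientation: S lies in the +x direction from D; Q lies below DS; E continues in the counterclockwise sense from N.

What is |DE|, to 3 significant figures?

66.3

On A1, S sits at bearing 90° from Q; a 136° counterclockwise sweep puts N at bearing 226°, so N = Q + 13.5·(cos 226°, sin 226°) = (43.5, -23.2). Tangency of A1 to NE means the radius QN is perpendicular to NE, so NE runs along (−sin 226°, cos 226°); with |NE| = 17.5, E = (56.1, -35.4). Then |DE| = |E − D| = 66.3.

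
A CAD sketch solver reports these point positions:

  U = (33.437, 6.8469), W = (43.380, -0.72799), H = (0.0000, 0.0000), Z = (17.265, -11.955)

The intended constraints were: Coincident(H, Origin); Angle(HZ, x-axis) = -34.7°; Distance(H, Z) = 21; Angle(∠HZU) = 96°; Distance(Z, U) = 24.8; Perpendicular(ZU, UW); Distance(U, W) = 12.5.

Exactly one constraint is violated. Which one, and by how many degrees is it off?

Perpendicular(ZU, UW) — off by 3.40°.

H = (0.00, 0.00) ✓; HZ at -34.70° ✓; |HZ| = 21.00 ✓; ∠HZU = 96.00° ✓; |ZU| = 24.80 ✓; ∠(ZU, UW) = 86.60° ✗; |UW| = 12.50 ✓.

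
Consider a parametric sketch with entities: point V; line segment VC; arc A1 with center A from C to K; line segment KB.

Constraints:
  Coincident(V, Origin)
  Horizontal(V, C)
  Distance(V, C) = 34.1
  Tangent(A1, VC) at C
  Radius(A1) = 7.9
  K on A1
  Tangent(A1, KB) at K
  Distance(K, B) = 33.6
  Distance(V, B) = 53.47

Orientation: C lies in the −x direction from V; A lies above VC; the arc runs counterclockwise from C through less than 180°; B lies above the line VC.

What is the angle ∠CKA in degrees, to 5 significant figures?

39.631°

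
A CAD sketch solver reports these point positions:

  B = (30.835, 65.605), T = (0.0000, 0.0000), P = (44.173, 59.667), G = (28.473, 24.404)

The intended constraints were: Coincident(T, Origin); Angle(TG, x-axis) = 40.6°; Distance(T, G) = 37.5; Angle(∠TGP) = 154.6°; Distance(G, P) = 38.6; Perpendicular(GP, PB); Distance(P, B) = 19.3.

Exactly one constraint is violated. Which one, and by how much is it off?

Distance(P, B) = 19.3 — off by 4.70.

T = (0.00, 0.00) ✓; TG at 40.60° ✓; |TG| = 37.50 ✓; ∠TGP = 154.6° ✓; |GP| = 38.60 ✓; ∠(GP, PB) = 90.00° ✓; |PB| = 14.60 ✗.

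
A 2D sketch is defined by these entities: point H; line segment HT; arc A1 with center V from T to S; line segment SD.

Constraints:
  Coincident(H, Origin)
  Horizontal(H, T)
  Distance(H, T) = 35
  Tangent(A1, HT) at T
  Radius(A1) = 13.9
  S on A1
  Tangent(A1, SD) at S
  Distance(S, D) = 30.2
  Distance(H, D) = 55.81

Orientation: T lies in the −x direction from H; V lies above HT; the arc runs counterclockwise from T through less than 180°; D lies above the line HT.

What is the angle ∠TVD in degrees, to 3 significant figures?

172°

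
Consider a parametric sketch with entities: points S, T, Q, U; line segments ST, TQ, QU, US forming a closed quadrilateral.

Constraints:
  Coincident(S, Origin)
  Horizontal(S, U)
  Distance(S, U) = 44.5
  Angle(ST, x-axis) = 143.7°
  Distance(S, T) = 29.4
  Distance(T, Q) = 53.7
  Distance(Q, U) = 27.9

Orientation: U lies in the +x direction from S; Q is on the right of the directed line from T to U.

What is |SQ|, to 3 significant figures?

24.3

Checks: |TQ| = 53.70 ✓; |QU| = 27.90 ✓.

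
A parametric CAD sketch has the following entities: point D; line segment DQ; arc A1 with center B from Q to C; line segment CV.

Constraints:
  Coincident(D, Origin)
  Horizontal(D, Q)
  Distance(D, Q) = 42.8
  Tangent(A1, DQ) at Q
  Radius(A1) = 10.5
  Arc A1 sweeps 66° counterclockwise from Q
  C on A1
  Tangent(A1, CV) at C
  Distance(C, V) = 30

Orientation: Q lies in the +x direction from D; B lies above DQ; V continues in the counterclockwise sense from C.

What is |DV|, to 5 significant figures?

72.827

D is at the origin; DQ is horizontal with |DQ| = 42.8 and Q on the +x side, so Q = (42.800, 0.0000). Tangency of A1 to DQ means the radius BQ is perpendicular to DQ, so B = Q + (0, 10.5) = (42.800, 10.500). On A1, Q sits at bearing -90° from B; a 66° counterclockwise sweep puts C at bearing -24°, so C = B + 10.5·(cos -24°, sin -24°) = (52.392, 6.2293). A1 meets CV tangentially, so BC is at right angles to CV, so CV runs along (−sin -24°, cos -24°); with |CV| = 30.0, V = (64.594, 33.636). Then |DV| = |V − D| = 72.827.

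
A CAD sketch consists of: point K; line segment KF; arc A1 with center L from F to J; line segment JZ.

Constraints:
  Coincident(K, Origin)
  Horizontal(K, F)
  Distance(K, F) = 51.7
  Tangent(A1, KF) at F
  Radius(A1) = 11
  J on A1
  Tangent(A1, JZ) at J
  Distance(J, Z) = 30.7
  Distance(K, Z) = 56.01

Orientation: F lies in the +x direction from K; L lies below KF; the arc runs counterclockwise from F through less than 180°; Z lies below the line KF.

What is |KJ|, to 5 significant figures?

41.981

K is at the origin; K and F share the same y with |KF| = 51.7 and F on the +x side, so F = (51.700, 0.0000). Since A1 is tangent to KF there, LF ⟂ KF, so L = F + (0, -11) = (51.700, -11.000). Since LJ ⟂ JZ (tangency), |LZ| = √(11.0² + 30.7²) = 32.611 regardless of where J sits on A1. So Z lies on both circle(K, 56.01) and circle(L, 32.611); the below-KF intersection is Z = (38.399, -40.775). J is the foot of the tangent from Z: J = (40.732, -10.164).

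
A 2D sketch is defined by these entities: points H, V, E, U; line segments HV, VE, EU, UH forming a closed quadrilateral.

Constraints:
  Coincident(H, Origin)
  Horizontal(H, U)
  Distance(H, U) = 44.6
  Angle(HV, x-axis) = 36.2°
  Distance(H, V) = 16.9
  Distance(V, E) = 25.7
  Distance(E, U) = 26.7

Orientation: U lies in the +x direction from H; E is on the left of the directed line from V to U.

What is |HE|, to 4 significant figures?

42.60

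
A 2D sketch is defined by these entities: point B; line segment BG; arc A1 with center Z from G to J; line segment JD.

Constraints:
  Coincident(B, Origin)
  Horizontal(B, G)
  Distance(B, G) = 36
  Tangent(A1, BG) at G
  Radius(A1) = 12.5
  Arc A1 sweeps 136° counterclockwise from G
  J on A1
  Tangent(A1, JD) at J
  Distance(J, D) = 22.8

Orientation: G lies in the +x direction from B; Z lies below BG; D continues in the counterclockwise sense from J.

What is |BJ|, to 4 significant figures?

34.76

Tangency of A1 to BG means the radius ZG is perpendicular to BG, so Z = G + (0, -12.5) = (36.00, -12.50). On A1, G sits at bearing 90° from Z; a 136° counterclockwise sweep puts J at bearing 226°, so J = Z + 12.5·(cos 226°, sin 226°) = (27.32, -21.49). Then |BJ| = |J − B| = 34.76.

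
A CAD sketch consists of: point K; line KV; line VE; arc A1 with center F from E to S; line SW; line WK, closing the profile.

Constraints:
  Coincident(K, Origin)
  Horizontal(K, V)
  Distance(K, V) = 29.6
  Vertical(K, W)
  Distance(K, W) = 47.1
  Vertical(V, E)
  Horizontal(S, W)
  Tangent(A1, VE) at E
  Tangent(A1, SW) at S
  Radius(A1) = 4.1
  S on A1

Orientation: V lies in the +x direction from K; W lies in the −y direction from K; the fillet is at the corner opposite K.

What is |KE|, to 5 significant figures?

52.203

K is at the origin; KV is horizontal with |KV| = 29.6 and V on the +x side, so V = (29.600, 0.0000). K and W share the same x with |KW| = 47.1 and W on the −y side, so W = (0.0000, -47.100). The virtual corner opposite K is at (29.600, -47.100). Tangency of A1 to VE means the radius FE is perpendicular to VE and A1 meets SW tangentially, so FS is at right angles to SW, with radius 4.1, so the center F sits 4.1 in from both sides at F = (25.500, -43.000). That places the tangent points at E = (29.600, -43.000) on VE and S = (25.500, -47.100) on SW. Then |KE| = |E − K| = 52.203.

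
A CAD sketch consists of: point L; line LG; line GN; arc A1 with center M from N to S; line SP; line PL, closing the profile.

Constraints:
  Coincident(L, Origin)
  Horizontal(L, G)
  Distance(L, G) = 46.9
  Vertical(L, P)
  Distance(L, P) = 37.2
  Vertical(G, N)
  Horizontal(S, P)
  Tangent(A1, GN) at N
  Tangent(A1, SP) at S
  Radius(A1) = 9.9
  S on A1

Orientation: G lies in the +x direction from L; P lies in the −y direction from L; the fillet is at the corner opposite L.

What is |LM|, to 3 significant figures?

46.0

L is at the origin; LG is horizontal with |LG| = 46.9 and G on the +x side, so G = (46.9, 0.00). LP is vertical with |LP| = 37.2 and P on the −y side, so P = (0.00, -37.2). The virtual corner opposite L is at (46.9, -37.2). Tangency of A1 to GN means the radius MN is perpendicular to GN and since A1 is tangent to SP there, MS ⟂ SP, with radius 9.9, so the center M sits 9.9 in from both sides at M = (37.0, -27.3). Then |LM| = |M − L| = 46.0.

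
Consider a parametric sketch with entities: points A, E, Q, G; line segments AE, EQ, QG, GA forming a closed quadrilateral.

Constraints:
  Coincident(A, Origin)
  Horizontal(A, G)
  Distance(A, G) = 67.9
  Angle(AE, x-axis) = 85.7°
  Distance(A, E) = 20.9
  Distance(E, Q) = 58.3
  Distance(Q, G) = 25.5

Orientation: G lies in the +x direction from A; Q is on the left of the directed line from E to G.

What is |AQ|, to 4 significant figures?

64.47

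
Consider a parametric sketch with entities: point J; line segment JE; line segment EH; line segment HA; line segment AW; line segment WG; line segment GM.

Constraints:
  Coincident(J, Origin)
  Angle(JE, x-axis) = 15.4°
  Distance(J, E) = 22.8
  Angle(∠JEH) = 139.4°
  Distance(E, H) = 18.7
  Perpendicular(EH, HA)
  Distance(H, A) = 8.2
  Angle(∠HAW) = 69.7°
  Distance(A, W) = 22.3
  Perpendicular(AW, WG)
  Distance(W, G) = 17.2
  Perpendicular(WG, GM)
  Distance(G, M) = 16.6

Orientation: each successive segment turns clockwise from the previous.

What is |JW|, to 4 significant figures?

20.85

EH is perpendicular to HA, so HA runs at -115.2°; with |HA| = 8.2, A = (35.41, -9.327). ∠HAW = 69.7° gives AW at 134.5° from the x-axis; with |AW| = 22.3, W = (19.78, 6.579). Then |JW| = |W − J| = 20.85.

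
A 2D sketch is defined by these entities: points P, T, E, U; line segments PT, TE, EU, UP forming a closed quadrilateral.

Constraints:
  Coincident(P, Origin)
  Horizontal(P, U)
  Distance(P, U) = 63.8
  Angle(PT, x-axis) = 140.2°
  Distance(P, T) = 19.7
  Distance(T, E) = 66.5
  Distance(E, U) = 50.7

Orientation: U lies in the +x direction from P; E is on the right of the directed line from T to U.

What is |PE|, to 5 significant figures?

47.103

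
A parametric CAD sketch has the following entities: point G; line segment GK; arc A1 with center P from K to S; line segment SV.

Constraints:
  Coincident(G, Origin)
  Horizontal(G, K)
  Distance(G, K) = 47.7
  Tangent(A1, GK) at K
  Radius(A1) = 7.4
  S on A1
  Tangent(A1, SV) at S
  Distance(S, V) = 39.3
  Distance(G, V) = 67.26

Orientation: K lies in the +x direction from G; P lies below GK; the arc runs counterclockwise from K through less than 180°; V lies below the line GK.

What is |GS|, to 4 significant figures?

41.37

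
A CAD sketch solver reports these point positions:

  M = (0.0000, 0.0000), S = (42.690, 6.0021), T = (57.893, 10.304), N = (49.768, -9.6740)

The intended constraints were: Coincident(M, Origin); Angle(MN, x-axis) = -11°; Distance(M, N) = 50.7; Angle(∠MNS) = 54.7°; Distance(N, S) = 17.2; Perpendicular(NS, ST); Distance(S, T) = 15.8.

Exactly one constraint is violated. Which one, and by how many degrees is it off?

Perpendicular(NS, ST) — off by 8.50°.

M = (0.00, 0.00) ✓; MN at -11.00° ✓; |MN| = 50.70 ✓; ∠MNS = 54.70° ✓; |NS| = 17.20 ✓; ∠(NS, ST) = 98.50° ✗; |ST| = 15.80 ✓.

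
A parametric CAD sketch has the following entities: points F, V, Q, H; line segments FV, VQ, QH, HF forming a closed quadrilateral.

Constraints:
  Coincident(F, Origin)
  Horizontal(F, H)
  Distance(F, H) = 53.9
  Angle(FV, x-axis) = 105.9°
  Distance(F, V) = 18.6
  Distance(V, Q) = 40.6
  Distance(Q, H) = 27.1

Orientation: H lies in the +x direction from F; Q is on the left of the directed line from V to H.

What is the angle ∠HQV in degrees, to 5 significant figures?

130.11°

F is at the origin; F and H share the same y with |FH| = 53.9 and H in +x, so H = (53.9, 0). FV runs at 105.9° with |FV| = 18.6, so V = (-5.0956, 17.888). Q is determined by |VQ| = 40.6 and |QH| = 27.1 together: it lies at the intersection of circle(V, 40.6) and circle(H, 27.1). With |VH| = 61.648, the foot of the radical line on VH is 38.237 from V and the perpendicular offset is √(40.6² − 38.237²) = 13.650. Taking the left-of-VH solution: Q = (35.457, 19.856).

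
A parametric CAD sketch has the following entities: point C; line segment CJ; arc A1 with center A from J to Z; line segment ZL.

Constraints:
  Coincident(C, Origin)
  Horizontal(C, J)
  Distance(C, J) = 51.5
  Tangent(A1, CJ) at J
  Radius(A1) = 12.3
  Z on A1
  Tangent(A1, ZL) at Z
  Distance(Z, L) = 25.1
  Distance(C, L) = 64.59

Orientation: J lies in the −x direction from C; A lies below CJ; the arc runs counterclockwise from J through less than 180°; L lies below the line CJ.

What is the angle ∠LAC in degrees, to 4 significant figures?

101.4°

Checks: |AZ| = 12.30 ✓; ∠(AZ, ZL) = 90.00° ✓; |ZL| = 25.10 ✓; |CL| = 64.59 ✓.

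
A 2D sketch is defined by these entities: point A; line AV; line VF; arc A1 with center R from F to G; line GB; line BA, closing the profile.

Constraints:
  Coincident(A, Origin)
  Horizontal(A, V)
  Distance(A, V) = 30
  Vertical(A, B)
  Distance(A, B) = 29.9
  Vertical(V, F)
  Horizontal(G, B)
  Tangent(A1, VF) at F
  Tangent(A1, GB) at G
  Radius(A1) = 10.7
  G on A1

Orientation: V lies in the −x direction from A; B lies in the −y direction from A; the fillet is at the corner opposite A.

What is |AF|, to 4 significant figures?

35.62

The virtual corner opposite A is at (-30.00, -29.90). A1 meets VF tangentially, so RF is at right angles to VF and A1 meets GB tangentially, so RG is at right angles to GB, with radius 10.7, so the center R sits 10.7 in from both sides at R = (-19.30, -19.20). That places the tangent points at F = (-30.00, -19.20) on VF and G = (-19.30, -29.90) on GB. Then |AF| = |F − A| = 35.62.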